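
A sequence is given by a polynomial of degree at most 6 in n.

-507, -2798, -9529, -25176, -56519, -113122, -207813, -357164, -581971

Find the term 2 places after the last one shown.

Δ: -2291, -6731, -15647, -31343, -56603, -94691, -149351, -224807
Δ²: -4440, -8916, -15696, -25260, -38088, -54660, -75456
Δ³: -4476, -6780, -9564, -12828, -16572, -20796
Δ⁴: -2304, -2784, -3264, -3744, -4224
Δ⁵: -480, -480, -480, -480
Constant fifth difference = -480, so extend:
-4224 − 480 = -4704;  -20796 − 4704 = -25500;  -75456 − 25500 = -100956;  -224807 − 100956 = -325763;  -581971 − 325763 = -907734
-4704 − 480 = -5184;  -25500 − 5184 = -30684;  -100956 − 30684 = -131640;  -325763 − 131640 = -457403;  -907734 − 457403 = -1365137

-1365137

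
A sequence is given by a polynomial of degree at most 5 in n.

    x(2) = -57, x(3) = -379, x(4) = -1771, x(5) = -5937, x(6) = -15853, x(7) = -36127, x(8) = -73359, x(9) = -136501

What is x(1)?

D1: -322, -1392, -4166, -9916, -20274, -37232, -63142
D2: -1070, -2774, -5750, -10358, -16958, -25910
D3: -1704, -2976, -4608, -6600, -8952
D4: -1272, -1632, -1992, -2352
D5: -360, -360, -360
The fifth differences are constant at -360.
Work back: -1272 + 360 = -912;  -1704 + 912 = -792;  -1070 + 792 = -278;  -322 + 278 = -44;  -57 + 44 = -13

-13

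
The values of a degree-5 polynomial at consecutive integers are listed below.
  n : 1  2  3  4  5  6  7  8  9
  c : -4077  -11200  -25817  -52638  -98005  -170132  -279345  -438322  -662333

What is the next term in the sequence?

-969480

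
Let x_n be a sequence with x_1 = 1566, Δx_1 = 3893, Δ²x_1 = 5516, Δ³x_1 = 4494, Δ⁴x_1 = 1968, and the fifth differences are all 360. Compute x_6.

131331

Build the table forward from the leading diagonal:
Δ⁵: 360  360  360  360  360  360
Δ⁴: 1968  2328  2688  3048  3408  3768
Δ³: 4494  6462  8790  11478  14526  17934
Δ²: 5516  10010  16472  25262  36740  51266
Δ: 3893  9409  19419  35891  61153  97893
x: 1566  5459  14868  34287  70178  131331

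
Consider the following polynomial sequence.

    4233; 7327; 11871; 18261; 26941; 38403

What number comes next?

53187

D1: 3094  4544  6390  8680  11462
D2: 1450  1846  2290  2782
D3: 396  444  492
D4: 48  48
Fourth differences constant at 48.
492 + 48 = 540;  2782 + 540 = 3322;  11462 + 3322 = 14784;  38403 + 14784 = 53187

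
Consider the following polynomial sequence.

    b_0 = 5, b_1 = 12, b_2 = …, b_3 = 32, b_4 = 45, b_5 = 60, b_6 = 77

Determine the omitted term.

Using the last 4 terms:
13, 15, 17
2, 2
Constant second difference = 2.
Extend backward: 13 − 2 = 11;  32 − 11 = 21

21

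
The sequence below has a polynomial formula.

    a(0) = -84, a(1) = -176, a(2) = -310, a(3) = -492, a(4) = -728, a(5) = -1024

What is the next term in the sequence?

Δ: -92, -134, -182, -236, -296
Δ²: -42, -48, -54, -60
Δ³: -6, -6, -6
Constant third difference = -6, so extend:
-60 − 6 = -66;  -296 − 66 = -362;  -1024 − 362 = -1386

-1386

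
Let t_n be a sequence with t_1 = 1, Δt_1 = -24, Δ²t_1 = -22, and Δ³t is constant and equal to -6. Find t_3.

-69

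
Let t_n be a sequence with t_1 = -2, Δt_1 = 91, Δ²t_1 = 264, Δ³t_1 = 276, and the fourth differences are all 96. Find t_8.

Build the table forward from the leading diagonal:
Δ⁴: 96, 96, 96, 96, 96, 96, 96, 96
Δ³: 276, 372, 468, 564, 660, 756, 852, 948
Δ²: 264, 540, 912, 1380, 1944, 2604, 3360, 4212
Δ: 91, 355, 895, 1807, 3187, 5131, 7735, 11095
t: -2, 89, 444, 1339, 3146, 6333, 11464, 19199

19199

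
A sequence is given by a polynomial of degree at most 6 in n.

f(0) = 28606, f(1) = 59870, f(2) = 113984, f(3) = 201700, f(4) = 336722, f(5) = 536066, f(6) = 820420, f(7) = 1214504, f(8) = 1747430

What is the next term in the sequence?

2453062

First differences: 31264 , 54114 , 87716 , 135022 , 199344 , 284354 , 394084 , 532926
Second differences: 22850 , 33602 , 47306 , 64322 , 85010 , 109730 , 138842
Third differences: 10752 , 13704 , 17016 , 20688 , 24720 , 29112
Fourth differences: 2952 , 3312 , 3672 , 4032 , 4392
Fifth differences: 360 , 360 , 360 , 360
Constant fifth difference = 360, so extend:
4392 + 360 = 4752;  29112 + 4752 = 33864;  138842 + 33864 = 172706;  532926 + 172706 = 705632;  1747430 + 705632 = 2453062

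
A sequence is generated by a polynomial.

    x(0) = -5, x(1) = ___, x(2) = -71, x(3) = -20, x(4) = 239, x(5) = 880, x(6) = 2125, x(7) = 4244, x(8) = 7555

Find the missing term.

-40

Using the last 7 terms:
51  259  641  1245  2119  3311
208  382  604  874  1192
174  222  270  318
48  48  48
Constant fourth difference = 48.
Extend backward: 174 − 48 = 126;  208 − 126 = 82;  51 − 82 = -31;  -71 + 31 = -40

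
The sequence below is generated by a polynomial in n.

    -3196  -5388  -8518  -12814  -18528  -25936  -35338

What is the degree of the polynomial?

4

-2192, -3130, -4296, -5714, -7408, -9402
-938, -1166, -1418, -1694, -1994
-228, -252, -276, -300
-24, -24, -24
The fourth differences are constant, so the polynomial has degree 4.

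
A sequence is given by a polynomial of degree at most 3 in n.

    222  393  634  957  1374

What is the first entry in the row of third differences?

12

Δ: 171, 241, 323, 417
Δ²: 70, 82, 94
Δ³: 12, 12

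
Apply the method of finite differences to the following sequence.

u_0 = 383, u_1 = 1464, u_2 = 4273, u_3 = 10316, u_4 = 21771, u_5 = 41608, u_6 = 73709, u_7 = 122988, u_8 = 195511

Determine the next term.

298616

D1: 1081, 2809, 6043, 11455, 19837, 32101, 49279, 72523
D2: 1728, 3234, 5412, 8382, 12264, 17178, 23244
D3: 1506, 2178, 2970, 3882, 4914, 6066
D4: 672, 792, 912, 1032, 1152
D5: 120, 120, 120, 120
Constant fifth difference = 120, so extend:
1152 + 120 = 1272;  6066 + 1272 = 7338;  23244 + 7338 = 30582;  72523 + 30582 = 103105;  195511 + 103105 = 298616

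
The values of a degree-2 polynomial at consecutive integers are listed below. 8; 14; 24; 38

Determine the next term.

56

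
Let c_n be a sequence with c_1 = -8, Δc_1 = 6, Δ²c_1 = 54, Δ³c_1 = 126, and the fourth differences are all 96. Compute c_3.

58

Build the table forward from the leading diagonal:
D4: 96, 96, 96
D3: 126, 222, 318
D2: 54, 180, 402
D1: 6, 60, 240
c: -8, -2, 58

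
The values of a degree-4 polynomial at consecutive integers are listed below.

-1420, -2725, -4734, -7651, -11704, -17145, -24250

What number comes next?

First differences: -1305 , -2009 , -2917 , -4053 , -5441 , -7105
Second differences: -704 , -908 , -1136 , -1388 , -1664
Third differences: -204 , -228 , -252 , -276
Fourth differences: -24 , -24 , -24
Constant fourth difference = -24, so extend:
-276 − 24 = -300;  -1664 − 300 = -1964;  -7105 − 1964 = -9069;  -24250 − 9069 = -33319

-33319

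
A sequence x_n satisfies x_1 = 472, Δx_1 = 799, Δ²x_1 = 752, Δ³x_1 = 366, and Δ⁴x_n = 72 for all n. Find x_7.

24946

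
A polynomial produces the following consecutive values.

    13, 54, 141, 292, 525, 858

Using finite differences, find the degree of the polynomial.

3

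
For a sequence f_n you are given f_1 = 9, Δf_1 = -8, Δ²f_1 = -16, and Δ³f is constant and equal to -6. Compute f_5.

-143

Build the table forward from the leading diagonal:
Third differences: -6, -6, -6, -6, -6
Second differences: -16, -22, -28, -34, -40
First differences: -8, -24, -46, -74, -108
f: 9, 1, -23, -69, -143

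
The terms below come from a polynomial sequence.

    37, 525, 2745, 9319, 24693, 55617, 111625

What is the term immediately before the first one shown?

3

D1: 488, 2220, 6574, 15374, 30924, 56008
D2: 1732, 4354, 8800, 15550, 25084
D3: 2622, 4446, 6750, 9534
D4: 1824, 2304, 2784
D5: 480, 480
The fifth differences are constant at 480.
Work back: 1824 − 480 = 1344;  2622 − 1344 = 1278;  1732 − 1278 = 454;  488 − 454 = 34;  37 − 34 = 3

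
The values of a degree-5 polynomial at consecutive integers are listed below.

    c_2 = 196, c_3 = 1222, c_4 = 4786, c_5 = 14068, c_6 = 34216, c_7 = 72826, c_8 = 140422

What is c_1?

First differences: 1026, 3564, 9282, 20148, 38610, 67596
Second differences: 2538, 5718, 10866, 18462, 28986
Third differences: 3180, 5148, 7596, 10524
Fourth differences: 1968, 2448, 2928
Fifth differences: 480, 480
The fifth differences are constant at 480.
Work back: 1968 − 480 = 1488;  3180 − 1488 = 1692;  2538 − 1692 = 846;  1026 − 846 = 180;  196 − 180 = 16

16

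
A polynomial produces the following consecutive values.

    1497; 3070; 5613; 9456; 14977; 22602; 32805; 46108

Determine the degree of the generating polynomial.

4

1573, 2543, 3843, 5521, 7625, 10203, 13303
970, 1300, 1678, 2104, 2578, 3100
330, 378, 426, 474, 522
48, 48, 48, 48
The fourth differences are constant, so the polynomial has degree 4.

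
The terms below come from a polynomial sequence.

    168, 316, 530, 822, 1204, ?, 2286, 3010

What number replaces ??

1688

Using the first 5 terms:
First differences: 148  214  292  382
Second differences: 66  78  90
Third differences: 12  12
Constant third difference = 12.
Extend forward: 90 + 12 = 102;  382 + 102 = 484;  1204 + 484 = 1688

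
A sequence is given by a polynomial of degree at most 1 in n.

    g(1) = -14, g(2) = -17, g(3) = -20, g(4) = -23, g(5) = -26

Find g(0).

-11

-3, -3, -3, -3
The first differences are constant at -3.
Work back: -14 + 3 = -11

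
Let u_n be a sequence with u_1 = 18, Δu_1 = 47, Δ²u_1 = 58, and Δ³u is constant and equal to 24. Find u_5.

Build the table forward from the leading diagonal:
Δ³: 24  24  24  24  24
Δ²: 58  82  106  130  154
Δ: 47  105  187  293  423
u: 18  65  170  357  650

650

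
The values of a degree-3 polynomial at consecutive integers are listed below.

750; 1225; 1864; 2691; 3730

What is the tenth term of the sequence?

475, 639, 827, 1039
164, 188, 212
24, 24
The third differences are constant (24).
212 + 24 = 236;  1039 + 236 = 1275;  3730 + 1275 = 5005
236 + 24 = 260;  1275 + 260 = 1535;  5005 + 1535 = 6540
260 + 24 = 284;  1535 + 284 = 1819;  6540 + 1819 = 8359
284 + 24 = 308;  1819 + 308 = 2127;  8359 + 2127 = 10486
308 + 24 = 332;  2127 + 332 = 2459;  10486 + 2459 = 12945

12945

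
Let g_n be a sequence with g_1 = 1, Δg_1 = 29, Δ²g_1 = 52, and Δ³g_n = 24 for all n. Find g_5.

Build the table forward from the leading diagonal:
Third differences: 24  24  24  24  24
Second differences: 52  76  100  124  148
First differences: 29  81  157  257  381
g: 1  30  111  268  525

525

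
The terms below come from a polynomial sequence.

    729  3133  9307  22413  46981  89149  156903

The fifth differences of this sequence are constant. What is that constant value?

240

Δ: 2404, 6174, 13106, 24568, 42168, 67754
Δ²: 3770, 6932, 11462, 17600, 25586
Δ³: 3162, 4530, 6138, 7986
Δ⁴: 1368, 1608, 1848
Δ⁵: 240, 240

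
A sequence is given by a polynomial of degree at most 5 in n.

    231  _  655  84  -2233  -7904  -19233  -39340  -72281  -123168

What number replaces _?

512

Using the last 8 terms:
-571, -2317, -5671, -11329, -20107, -32941, -50887
-1746, -3354, -5658, -8778, -12834, -17946
-1608, -2304, -3120, -4056, -5112
-696, -816, -936, -1056
-120, -120, -120
Constant fifth difference = -120.
Extend backward: -696 + 120 = -576;  -1608 + 576 = -1032;  -1746 + 1032 = -714;  -571 + 714 = 143;  655 − 143 = 512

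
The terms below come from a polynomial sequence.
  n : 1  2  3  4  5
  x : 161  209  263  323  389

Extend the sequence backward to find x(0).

Δ: 48, 54, 60, 66
Δ²: 6, 6, 6
The second differences are constant at 6.
Work back: 48 − 6 = 42;  161 − 42 = 119

119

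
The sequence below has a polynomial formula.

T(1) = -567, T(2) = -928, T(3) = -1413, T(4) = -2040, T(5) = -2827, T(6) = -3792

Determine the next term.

-4953

D1: -361, -485, -627, -787, -965
D2: -124, -142, -160, -178
D3: -18, -18, -18
Constant third difference = -18, so extend:
-178 − 18 = -196;  -965 − 196 = -1161;  -3792 − 1161 = -4953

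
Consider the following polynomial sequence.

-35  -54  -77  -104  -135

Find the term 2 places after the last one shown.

-209

D1: -19  -23  -27  -31
D2: -4  -4  -4
Constant second difference = -4, so extend:
-31 − 4 = -35;  -135 − 35 = -170
-35 − 4 = -39;  -170 − 39 = -209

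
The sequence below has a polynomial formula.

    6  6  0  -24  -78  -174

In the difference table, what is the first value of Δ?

Δ: 0, -6, -24, -54, -96
Δ²: -6, -18, -30, -42
Δ³: -12, -12, -12

0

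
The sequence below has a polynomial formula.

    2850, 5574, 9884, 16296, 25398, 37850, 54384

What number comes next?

Δ: 2724, 4310, 6412, 9102, 12452, 16534
Δ²: 1586, 2102, 2690, 3350, 4082
Δ³: 516, 588, 660, 732
Δ⁴: 72, 72, 72
The fourth differences are constant (72).
732 + 72 = 804;  4082 + 804 = 4886;  16534 + 4886 = 21420;  54384 + 21420 = 75804

75804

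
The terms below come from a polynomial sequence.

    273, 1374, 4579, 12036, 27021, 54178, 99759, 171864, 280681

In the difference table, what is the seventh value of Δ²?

36712

First differences: 1101, 3205, 7457, 14985, 27157, 45581, 72105, 108817
Second differences: 2104, 4252, 7528, 12172, 18424, 26524, 36712
Third differences: 2148, 3276, 4644, 6252, 8100, 10188
Fourth differences: 1128, 1368, 1608, 1848, 2088
Fifth differences: 240, 240, 240, 240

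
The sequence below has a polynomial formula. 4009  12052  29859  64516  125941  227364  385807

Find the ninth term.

963681

Δ: 8043, 17807, 34657, 61425, 101423, 158443
Δ²: 9764, 16850, 26768, 39998, 57020
Δ³: 7086, 9918, 13230, 17022
Δ⁴: 2832, 3312, 3792
Δ⁵: 480, 480
Constant fifth difference = 480, so extend:
3792 + 480 = 4272;  17022 + 4272 = 21294;  57020 + 21294 = 78314;  158443 + 78314 = 236757;  385807 + 236757 = 622564
4272 + 480 = 4752;  21294 + 4752 = 26046;  78314 + 26046 = 104360;  236757 + 104360 = 341117;  622564 + 341117 = 963681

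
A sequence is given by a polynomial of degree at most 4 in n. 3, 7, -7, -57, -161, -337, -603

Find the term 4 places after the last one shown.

-2927

4  -14  -50  -104  -176  -266
-18  -36  -54  -72  -90
-18  -18  -18  -18
Constant third difference = -18, so extend:
-90 − 18 = -108;  -266 − 108 = -374;  -603 − 374 = -977
-108 − 18 = -126;  -374 − 126 = -500;  -977 − 500 = -1477
-126 − 18 = -144;  -500 − 144 = -644;  -1477 − 644 = -2121
-144 − 18 = -162;  -644 − 162 = -806;  -2121 − 806 = -2927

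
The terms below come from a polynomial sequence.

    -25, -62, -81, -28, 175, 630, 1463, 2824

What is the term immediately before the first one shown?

0

First differences: -37  -19  53  203  455  833  1361
Second differences: 18  72  150  252  378  528
Third differences: 54  78  102  126  150
Fourth differences: 24  24  24  24
The fourth differences are constant at 24.
Work back: 54 − 24 = 30;  18 − 30 = -12;  -37 + 12 = -25;  -25 + 25 = 0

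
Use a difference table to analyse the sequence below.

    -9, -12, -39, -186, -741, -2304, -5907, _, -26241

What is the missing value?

Using the first 7 terms:
Δ: -3  -27  -147  -555  -1563  -3603
Δ²: -24  -120  -408  -1008  -2040
Δ³: -96  -288  -600  -1032
Δ⁴: -192  -312  -432
Δ⁵: -120  -120
Constant fifth difference = -120.
Extend forward: -432 − 120 = -552;  -1032 − 552 = -1584;  -2040 − 1584 = -3624;  -3603 − 3624 = -7227;  -5907 − 7227 = -13134

-13134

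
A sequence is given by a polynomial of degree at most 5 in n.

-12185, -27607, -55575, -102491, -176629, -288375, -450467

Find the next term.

-678235

-15422 , -27968 , -46916 , -74138 , -111746 , -162092
-12546 , -18948 , -27222 , -37608 , -50346
-6402 , -8274 , -10386 , -12738
-1872 , -2112 , -2352
-240 , -240
Fifth differences constant at -240.
-2352 − 240 = -2592;  -12738 − 2592 = -15330;  -50346 − 15330 = -65676;  -162092 − 65676 = -227768;  -450467 − 227768 = -678235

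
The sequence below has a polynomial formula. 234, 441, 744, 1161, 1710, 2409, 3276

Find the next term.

D1: 207 , 303 , 417 , 549 , 699 , 867
D2: 96 , 114 , 132 , 150 , 168
D3: 18 , 18 , 18 , 18
Third differences constant at 18.
168 + 18 = 186;  867 + 186 = 1053;  3276 + 1053 = 4329

4329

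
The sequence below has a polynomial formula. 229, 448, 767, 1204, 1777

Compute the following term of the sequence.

2504

D1: 219 , 319 , 437 , 573
D2: 100 , 118 , 136
D3: 18 , 18
The third differences are constant (18).
136 + 18 = 154;  573 + 154 = 727;  1777 + 727 = 2504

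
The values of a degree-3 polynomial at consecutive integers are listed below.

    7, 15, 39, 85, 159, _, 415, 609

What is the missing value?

267

Using the first 5 terms:
8, 24, 46, 74
16, 22, 28
6, 6
Constant third difference = 6.
Extend forward: 28 + 6 = 34;  74 + 34 = 108;  159 + 108 = 267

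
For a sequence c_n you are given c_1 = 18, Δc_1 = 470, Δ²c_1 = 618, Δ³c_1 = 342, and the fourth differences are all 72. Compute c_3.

1576

Build the table forward from the leading diagonal:
Δ⁴: 72, 72, 72
Δ³: 342, 414, 486
Δ²: 618, 960, 1374
Δ: 470, 1088, 2048
c: 18, 488, 1576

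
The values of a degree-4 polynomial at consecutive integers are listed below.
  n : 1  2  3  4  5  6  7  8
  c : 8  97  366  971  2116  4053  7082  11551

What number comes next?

17856

Δ: 89 , 269 , 605 , 1145 , 1937 , 3029 , 4469
Δ²: 180 , 336 , 540 , 792 , 1092 , 1440
Δ³: 156 , 204 , 252 , 300 , 348
Δ⁴: 48 , 48 , 48 , 48
The fourth differences are constant (48).
348 + 48 = 396;  1440 + 396 = 1836;  4469 + 1836 = 6305;  11551 + 6305 = 17856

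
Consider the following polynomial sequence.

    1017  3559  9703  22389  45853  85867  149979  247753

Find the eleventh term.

2542 , 6144 , 12686 , 23464 , 40014 , 64112 , 97774
3602 , 6542 , 10778 , 16550 , 24098 , 33662
2940 , 4236 , 5772 , 7548 , 9564
1296 , 1536 , 1776 , 2016
240 , 240 , 240
The fifth differences are constant (240).
2016 + 240 = 2256;  9564 + 2256 = 11820;  33662 + 11820 = 45482;  97774 + 45482 = 143256;  247753 + 143256 = 391009
2256 + 240 = 2496;  11820 + 2496 = 14316;  45482 + 14316 = 59798;  143256 + 59798 = 203054;  391009 + 203054 = 594063
2496 + 240 = 2736;  14316 + 2736 = 17052;  59798 + 17052 = 76850;  203054 + 76850 = 279904;  594063 + 279904 = 873967

873967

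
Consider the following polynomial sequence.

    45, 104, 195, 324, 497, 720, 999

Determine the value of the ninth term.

1749

59, 91, 129, 173, 223, 279
32, 38, 44, 50, 56
6, 6, 6, 6
The third differences are constant (6).
56 + 6 = 62;  279 + 62 = 341;  999 + 341 = 1340
62 + 6 = 68;  341 + 68 = 409;  1340 + 409 = 1749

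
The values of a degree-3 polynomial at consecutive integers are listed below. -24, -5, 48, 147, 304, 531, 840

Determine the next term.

First differences: 19 , 53 , 99 , 157 , 227 , 309
Second differences: 34 , 46 , 58 , 70 , 82
Third differences: 12 , 12 , 12 , 12
The third differences are constant (12).
82 + 12 = 94;  309 + 94 = 403;  840 + 403 = 1243

1243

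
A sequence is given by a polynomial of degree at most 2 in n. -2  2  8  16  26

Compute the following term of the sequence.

38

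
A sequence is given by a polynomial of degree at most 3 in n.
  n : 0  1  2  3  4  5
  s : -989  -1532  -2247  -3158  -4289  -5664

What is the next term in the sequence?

-7307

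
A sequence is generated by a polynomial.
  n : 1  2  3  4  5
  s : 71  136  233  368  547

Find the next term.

Δ: 65, 97, 135, 179
Δ²: 32, 38, 44
Δ³: 6, 6
The third differences are constant (6).
44 + 6 = 50;  179 + 50 = 229;  547 + 229 = 776

776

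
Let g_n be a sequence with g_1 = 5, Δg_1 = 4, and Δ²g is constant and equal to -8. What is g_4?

-7

Build the table forward from the leading diagonal:
Second differences: -8  -8  -8  -8
First differences: 4  -4  -12  -20
g: 5  9  5  -7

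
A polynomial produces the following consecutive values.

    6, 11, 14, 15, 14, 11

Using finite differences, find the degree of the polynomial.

5, 3, 1, -1, -3
-2, -2, -2, -2
The second differences are constant, so the polynomial has degree 2.

2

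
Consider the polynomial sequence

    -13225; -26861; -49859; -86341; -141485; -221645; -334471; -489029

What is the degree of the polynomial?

5

First differences: -13636, -22998, -36482, -55144, -80160, -112826, -154558
Second differences: -9362, -13484, -18662, -25016, -32666, -41732
Third differences: -4122, -5178, -6354, -7650, -9066
Fourth differences: -1056, -1176, -1296, -1416
Fifth differences: -120, -120, -120
The fifth differences are constant, so the polynomial has degree 5.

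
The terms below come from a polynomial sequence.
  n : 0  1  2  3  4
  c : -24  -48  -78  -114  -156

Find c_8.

-384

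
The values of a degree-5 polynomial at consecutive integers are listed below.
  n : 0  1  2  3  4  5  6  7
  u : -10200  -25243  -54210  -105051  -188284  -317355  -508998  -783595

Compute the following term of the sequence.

-1165536

First differences: -15043, -28967, -50841, -83233, -129071, -191643, -274597
Second differences: -13924, -21874, -32392, -45838, -62572, -82954
Third differences: -7950, -10518, -13446, -16734, -20382
Fourth differences: -2568, -2928, -3288, -3648
Fifth differences: -360, -360, -360
Constant fifth difference = -360, so extend:
-3648 − 360 = -4008;  -20382 − 4008 = -24390;  -82954 − 24390 = -107344;  -274597 − 107344 = -381941;  -783595 − 381941 = -1165536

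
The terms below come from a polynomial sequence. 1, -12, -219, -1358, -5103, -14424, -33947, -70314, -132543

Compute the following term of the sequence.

Δ: -13, -207, -1139, -3745, -9321, -19523, -36367, -62229
Δ²: -194, -932, -2606, -5576, -10202, -16844, -25862
Δ³: -738, -1674, -2970, -4626, -6642, -9018
Δ⁴: -936, -1296, -1656, -2016, -2376
Δ⁵: -360, -360, -360, -360
The fifth differences are constant (-360).
-2376 − 360 = -2736;  -9018 − 2736 = -11754;  -25862 − 11754 = -37616;  -62229 − 37616 = -99845;  -132543 − 99845 = -232388

-232388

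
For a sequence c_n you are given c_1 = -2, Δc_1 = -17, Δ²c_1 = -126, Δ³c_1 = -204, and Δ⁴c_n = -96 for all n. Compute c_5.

-1738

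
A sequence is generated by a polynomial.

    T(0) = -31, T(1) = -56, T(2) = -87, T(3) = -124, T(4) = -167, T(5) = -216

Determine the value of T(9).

Δ: -25 , -31 , -37 , -43 , -49
Δ²: -6 , -6 , -6 , -6
The second differences are constant (-6).
-49 − 6 = -55;  -216 − 55 = -271
-55 − 6 = -61;  -271 − 61 = -332
-61 − 6 = -67;  -332 − 67 = -399
-67 − 6 = -73;  -399 − 73 = -472

-472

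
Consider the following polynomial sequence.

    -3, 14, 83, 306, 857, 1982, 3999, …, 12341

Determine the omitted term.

7298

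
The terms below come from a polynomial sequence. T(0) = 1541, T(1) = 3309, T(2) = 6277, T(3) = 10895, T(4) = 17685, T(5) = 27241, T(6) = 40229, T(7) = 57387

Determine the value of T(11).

1768, 2968, 4618, 6790, 9556, 12988, 17158
1200, 1650, 2172, 2766, 3432, 4170
450, 522, 594, 666, 738
72, 72, 72, 72
Constant fourth difference = 72, so extend:
738 + 72 = 810;  4170 + 810 = 4980;  17158 + 4980 = 22138;  57387 + 22138 = 79525
810 + 72 = 882;  4980 + 882 = 5862;  22138 + 5862 = 28000;  79525 + 28000 = 107525
882 + 72 = 954;  5862 + 954 = 6816;  28000 + 6816 = 34816;  107525 + 34816 = 142341
954 + 72 = 1026;  6816 + 1026 = 7842;  34816 + 7842 = 42658;  142341 + 42658 = 184999

184999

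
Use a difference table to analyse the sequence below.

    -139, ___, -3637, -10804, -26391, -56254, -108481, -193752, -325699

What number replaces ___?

-906

Using the last 7 terms:
Δ: -7167, -15587, -29863, -52227, -85271, -131947
Δ²: -8420, -14276, -22364, -33044, -46676
Δ³: -5856, -8088, -10680, -13632
Δ⁴: -2232, -2592, -2952
Δ⁵: -360, -360
Constant fifth difference = -360.
Extend backward: -2232 + 360 = -1872;  -5856 + 1872 = -3984;  -8420 + 3984 = -4436;  -7167 + 4436 = -2731;  -3637 + 2731 = -906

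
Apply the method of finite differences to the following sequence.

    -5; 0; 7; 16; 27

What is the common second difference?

2

First differences: 5, 7, 9, 11
Second differences: 2, 2, 2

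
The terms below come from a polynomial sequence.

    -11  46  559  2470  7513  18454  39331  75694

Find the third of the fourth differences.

1272

Δ: 57, 513, 1911, 5043, 10941, 20877, 36363
Δ²: 456, 1398, 3132, 5898, 9936, 15486
Δ³: 942, 1734, 2766, 4038, 5550
Δ⁴: 792, 1032, 1272, 1512
Δ⁵: 240, 240, 240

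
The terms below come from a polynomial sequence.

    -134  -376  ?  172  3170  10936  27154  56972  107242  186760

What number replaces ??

-518

Using the last 7 terms:
Δ: 2998, 7766, 16218, 29818, 50270, 79518
Δ²: 4768, 8452, 13600, 20452, 29248
Δ³: 3684, 5148, 6852, 8796
Δ⁴: 1464, 1704, 1944
Δ⁵: 240, 240
Constant fifth difference = 240.
Extend backward: 1464 − 240 = 1224;  3684 − 1224 = 2460;  4768 − 2460 = 2308;  2998 − 2308 = 690;  172 − 690 = -518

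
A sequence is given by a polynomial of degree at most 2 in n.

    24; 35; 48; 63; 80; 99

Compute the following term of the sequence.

120

11, 13, 15, 17, 19
2, 2, 2, 2
Constant second difference = 2, so extend:
19 + 2 = 21;  99 + 21 = 120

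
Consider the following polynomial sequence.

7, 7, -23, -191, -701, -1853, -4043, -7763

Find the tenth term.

0  -30  -168  -510  -1152  -2190  -3720
-30  -138  -342  -642  -1038  -1530
-108  -204  -300  -396  -492
-96  -96  -96  -96
Fourth differences constant at -96.
-492 − 96 = -588;  -1530 − 588 = -2118;  -3720 − 2118 = -5838;  -7763 − 5838 = -13601
-588 − 96 = -684;  -2118 − 684 = -2802;  -5838 − 2802 = -8640;  -13601 − 8640 = -22241

-22241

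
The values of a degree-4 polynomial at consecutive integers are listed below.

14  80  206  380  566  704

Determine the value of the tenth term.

First differences: 66  126  174  186  138
Second differences: 60  48  12  -48
Third differences: -12  -36  -60
Fourth differences: -24  -24
Fourth differences constant at -24.
-60 − 24 = -84;  -48 − 84 = -132;  138 − 132 = 6;  704 + 6 = 710
-84 − 24 = -108;  -132 − 108 = -240;  6 − 240 = -234;  710 − 234 = 476
-108 − 24 = -132;  -240 − 132 = -372;  -234 − 372 = -606;  476 − 606 = -130
-132 − 24 = -156;  -372 − 156 = -528;  -606 − 528 = -1134;  -130 − 1134 = -1264

-1264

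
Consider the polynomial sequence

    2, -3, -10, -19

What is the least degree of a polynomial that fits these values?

Δ: -5, -7, -9
Δ²: -2, -2
The second differences are constant, so the polynomial has degree 2.

2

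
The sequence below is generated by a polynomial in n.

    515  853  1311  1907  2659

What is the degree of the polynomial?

3

338, 458, 596, 752
120, 138, 156
18, 18
The third differences are constant, so the polynomial has degree 3.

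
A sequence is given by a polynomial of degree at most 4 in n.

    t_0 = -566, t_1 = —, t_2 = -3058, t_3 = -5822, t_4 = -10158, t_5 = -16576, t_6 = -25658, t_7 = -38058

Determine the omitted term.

-1428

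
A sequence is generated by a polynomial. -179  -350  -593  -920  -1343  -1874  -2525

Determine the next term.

-3308

First differences: -171, -243, -327, -423, -531, -651
Second differences: -72, -84, -96, -108, -120
Third differences: -12, -12, -12, -12
The third differences are constant (-12).
-120 − 12 = -132;  -651 − 132 = -783;  -2525 − 783 = -3308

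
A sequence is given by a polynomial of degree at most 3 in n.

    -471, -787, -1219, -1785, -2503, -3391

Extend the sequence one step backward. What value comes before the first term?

-253

First differences: -316  -432  -566  -718  -888
Second differences: -116  -134  -152  -170
Third differences: -18  -18  -18
The third differences are constant at -18.
Work back: -116 + 18 = -98;  -316 + 98 = -218;  -471 + 218 = -253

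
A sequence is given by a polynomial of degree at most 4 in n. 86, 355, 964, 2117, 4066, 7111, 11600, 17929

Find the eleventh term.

Δ: 269, 609, 1153, 1949, 3045, 4489, 6329
Δ²: 340, 544, 796, 1096, 1444, 1840
Δ³: 204, 252, 300, 348, 396
Δ⁴: 48, 48, 48, 48
The fourth differences are constant (48).
396 + 48 = 444;  1840 + 444 = 2284;  6329 + 2284 = 8613;  17929 + 8613 = 26542
444 + 48 = 492;  2284 + 492 = 2776;  8613 + 2776 = 11389;  26542 + 11389 = 37931
492 + 48 = 540;  2776 + 540 = 3316;  11389 + 3316 = 14705;  37931 + 14705 = 52636

52636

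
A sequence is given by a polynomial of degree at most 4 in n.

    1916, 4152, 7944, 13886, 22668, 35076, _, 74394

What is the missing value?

Using the first 6 terms:
Δ: 2236  3792  5942  8782  12408
Δ²: 1556  2150  2840  3626
Δ³: 594  690  786
Δ⁴: 96  96
Constant fourth difference = 96.
Extend forward: 786 + 96 = 882;  3626 + 882 = 4508;  12408 + 4508 = 16916;  35076 + 16916 = 51992

51992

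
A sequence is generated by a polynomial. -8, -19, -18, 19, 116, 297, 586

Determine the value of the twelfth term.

4491

First differences: -11  1  37  97  181  289
Second differences: 12  36  60  84  108
Third differences: 24  24  24  24
Third differences constant at 24.
108 + 24 = 132;  289 + 132 = 421;  586 + 421 = 1007
132 + 24 = 156;  421 + 156 = 577;  1007 + 577 = 1584
156 + 24 = 180;  577 + 180 = 757;  1584 + 757 = 2341
180 + 24 = 204;  757 + 204 = 961;  2341 + 961 = 3302
204 + 24 = 228;  961 + 228 = 1189;  3302 + 1189 = 4491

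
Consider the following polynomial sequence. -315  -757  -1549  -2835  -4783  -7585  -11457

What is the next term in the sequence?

-16639

Δ: -442, -792, -1286, -1948, -2802, -3872
Δ²: -350, -494, -662, -854, -1070
Δ³: -144, -168, -192, -216
Δ⁴: -24, -24, -24
The fourth differences are constant (-24).
-216 − 24 = -240;  -1070 − 240 = -1310;  -3872 − 1310 = -5182;  -11457 − 5182 = -16639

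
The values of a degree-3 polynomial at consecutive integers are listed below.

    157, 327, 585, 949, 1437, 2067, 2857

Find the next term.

3825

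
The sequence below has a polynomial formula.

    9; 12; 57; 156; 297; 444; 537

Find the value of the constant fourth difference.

-24

D1: 3, 45, 99, 141, 147, 93
D2: 42, 54, 42, 6, -54
D3: 12, -12, -36, -60
D4: -24, -24, -24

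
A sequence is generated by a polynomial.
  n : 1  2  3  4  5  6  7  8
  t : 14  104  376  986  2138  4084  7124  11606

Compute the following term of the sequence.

90, 272, 610, 1152, 1946, 3040, 4482
182, 338, 542, 794, 1094, 1442
156, 204, 252, 300, 348
48, 48, 48, 48
Fourth differences constant at 48.
348 + 48 = 396;  1442 + 396 = 1838;  4482 + 1838 = 6320;  11606 + 6320 = 17926

17926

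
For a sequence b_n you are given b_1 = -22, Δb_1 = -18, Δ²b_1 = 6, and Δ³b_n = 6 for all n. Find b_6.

8

Build the table forward from the leading diagonal:
Δ³: 6, 6, 6, 6, 6, 6
Δ²: 6, 12, 18, 24, 30, 36
Δ: -18, -12, 0, 18, 42, 72
b: -22, -40, -52, -52, -34, 8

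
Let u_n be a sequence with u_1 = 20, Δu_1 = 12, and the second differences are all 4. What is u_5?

92

Build the table forward from the leading diagonal:
Second differences: 4, 4, 4, 4, 4
First differences: 12, 16, 20, 24, 28
u: 20, 32, 48, 68, 92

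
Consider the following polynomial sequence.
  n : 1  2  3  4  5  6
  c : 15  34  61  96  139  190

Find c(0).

4

19  27  35  43  51
8  8  8  8
The second differences are constant at 8.
Work back: 19 − 8 = 11;  15 − 11 = 4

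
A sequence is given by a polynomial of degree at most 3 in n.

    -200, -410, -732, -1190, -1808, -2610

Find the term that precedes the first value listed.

-78

D1: -210, -322, -458, -618, -802
D2: -112, -136, -160, -184
D3: -24, -24, -24
The third differences are constant at -24.
Work back: -112 + 24 = -88;  -210 + 88 = -122;  -200 + 122 = -78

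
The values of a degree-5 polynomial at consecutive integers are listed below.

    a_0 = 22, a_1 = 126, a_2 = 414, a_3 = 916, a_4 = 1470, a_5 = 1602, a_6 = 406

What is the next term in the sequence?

-3576

104  288  502  554  132  -1196
184  214  52  -422  -1328
30  -162  -474  -906
-192  -312  -432
-120  -120
Fifth differences constant at -120.
-432 − 120 = -552;  -906 − 552 = -1458;  -1328 − 1458 = -2786;  -1196 − 2786 = -3982;  406 − 3982 = -3576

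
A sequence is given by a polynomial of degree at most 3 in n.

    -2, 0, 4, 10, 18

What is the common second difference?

2

Δ: 2, 4, 6, 8
Δ²: 2, 2, 2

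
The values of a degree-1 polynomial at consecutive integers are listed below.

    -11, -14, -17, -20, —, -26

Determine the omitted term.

-23

Using the first 4 terms:
D1: -3  -3  -3
Constant first difference = -3.
Extend forward: -20 − 3 = -23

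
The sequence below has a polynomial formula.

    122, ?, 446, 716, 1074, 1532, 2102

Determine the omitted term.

252

Using the last 5 terms:
Δ: 270, 358, 458, 570
Δ²: 88, 100, 112
Δ³: 12, 12
Constant third difference = 12.
Extend backward: 88 − 12 = 76;  270 − 76 = 194;  446 − 194 = 252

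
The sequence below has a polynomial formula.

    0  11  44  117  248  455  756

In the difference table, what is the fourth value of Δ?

131

Δ: 11, 33, 73, 131, 207, 301
Δ²: 22, 40, 58, 76, 94
Δ³: 18, 18, 18, 18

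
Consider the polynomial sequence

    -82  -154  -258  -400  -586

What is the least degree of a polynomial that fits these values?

Δ: -72, -104, -142, -186
Δ²: -32, -38, -44
Δ³: -6, -6
The third differences are constant, so the polynomial has degree 3.

3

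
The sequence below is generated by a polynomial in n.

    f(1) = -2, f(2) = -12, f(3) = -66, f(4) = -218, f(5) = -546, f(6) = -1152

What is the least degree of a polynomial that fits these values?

D1: -10, -54, -152, -328, -606
D2: -44, -98, -176, -278
D3: -54, -78, -102
D4: -24, -24
The fourth differences are constant, so the polynomial has degree 4.

4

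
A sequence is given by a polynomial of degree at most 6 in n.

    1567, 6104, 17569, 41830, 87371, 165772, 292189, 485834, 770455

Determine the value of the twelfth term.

4537 , 11465 , 24261 , 45541 , 78401 , 126417 , 193645 , 284621
6928 , 12796 , 21280 , 32860 , 48016 , 67228 , 90976
5868 , 8484 , 11580 , 15156 , 19212 , 23748
2616 , 3096 , 3576 , 4056 , 4536
480 , 480 , 480 , 480
Fifth differences constant at 480.
4536 + 480 = 5016;  23748 + 5016 = 28764;  90976 + 28764 = 119740;  284621 + 119740 = 404361;  770455 + 404361 = 1174816
5016 + 480 = 5496;  28764 + 5496 = 34260;  119740 + 34260 = 154000;  404361 + 154000 = 558361;  1174816 + 558361 = 1733177
5496 + 480 = 5976;  34260 + 5976 = 40236;  154000 + 40236 = 194236;  558361 + 194236 = 752597;  1733177 + 752597 = 2485774

2485774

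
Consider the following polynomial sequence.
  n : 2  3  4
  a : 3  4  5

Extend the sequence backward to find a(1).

2

1  1
The first differences are constant at 1.
Work back: 3 − 1 = 2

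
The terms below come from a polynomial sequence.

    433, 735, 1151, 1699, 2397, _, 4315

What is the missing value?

3263

Using the first 5 terms:
D1: 302  416  548  698
D2: 114  132  150
D3: 18  18
Constant third difference = 18.
Extend forward: 150 + 18 = 168;  698 + 168 = 866;  2397 + 866 = 3263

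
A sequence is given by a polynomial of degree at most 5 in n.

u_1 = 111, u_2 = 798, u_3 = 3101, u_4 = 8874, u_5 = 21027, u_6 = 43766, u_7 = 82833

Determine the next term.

687, 2303, 5773, 12153, 22739, 39067
1616, 3470, 6380, 10586, 16328
1854, 2910, 4206, 5742
1056, 1296, 1536
240, 240
Fifth differences constant at 240.
1536 + 240 = 1776;  5742 + 1776 = 7518;  16328 + 7518 = 23846;  39067 + 23846 = 62913;  82833 + 62913 = 145746

145746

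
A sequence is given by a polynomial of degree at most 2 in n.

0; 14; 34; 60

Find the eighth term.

First differences: 14 , 20 , 26
Second differences: 6 , 6
Constant second difference = 6, so extend:
26 + 6 = 32;  60 + 32 = 92
32 + 6 = 38;  92 + 38 = 130
38 + 6 = 44;  130 + 44 = 174
44 + 6 = 50;  174 + 50 = 224

224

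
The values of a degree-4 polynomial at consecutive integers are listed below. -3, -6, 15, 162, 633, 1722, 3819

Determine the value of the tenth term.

Δ: -3, 21, 147, 471, 1089, 2097
Δ²: 24, 126, 324, 618, 1008
Δ³: 102, 198, 294, 390
Δ⁴: 96, 96, 96
Fourth differences constant at 96.
390 + 96 = 486;  1008 + 486 = 1494;  2097 + 1494 = 3591;  3819 + 3591 = 7410
486 + 96 = 582;  1494 + 582 = 2076;  3591 + 2076 = 5667;  7410 + 5667 = 13077
582 + 96 = 678;  2076 + 678 = 2754;  5667 + 2754 = 8421;  13077 + 8421 = 21498

21498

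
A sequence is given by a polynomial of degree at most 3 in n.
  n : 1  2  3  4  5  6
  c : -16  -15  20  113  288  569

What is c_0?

-7

1  35  93  175  281
34  58  82  106
24  24  24
The third differences are constant at 24.
Work back: 34 − 24 = 10;  1 − 10 = -9;  -16 + 9 = -7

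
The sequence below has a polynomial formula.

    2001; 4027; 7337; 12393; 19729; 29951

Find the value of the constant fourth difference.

72

Δ: 2026, 3310, 5056, 7336, 10222
Δ²: 1284, 1746, 2280, 2886
Δ³: 462, 534, 606
Δ⁴: 72, 72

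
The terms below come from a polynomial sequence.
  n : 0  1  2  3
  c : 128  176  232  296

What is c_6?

D1: 48 , 56 , 64
D2: 8 , 8
Second differences constant at 8.
64 + 8 = 72;  296 + 72 = 368
72 + 8 = 80;  368 + 80 = 448
80 + 8 = 88;  448 + 88 = 536

536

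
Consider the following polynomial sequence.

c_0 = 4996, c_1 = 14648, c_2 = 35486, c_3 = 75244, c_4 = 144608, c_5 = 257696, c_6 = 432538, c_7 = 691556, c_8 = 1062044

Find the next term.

D1: 9652 , 20838 , 39758 , 69364 , 113088 , 174842 , 259018 , 370488
D2: 11186 , 18920 , 29606 , 43724 , 61754 , 84176 , 111470
D3: 7734 , 10686 , 14118 , 18030 , 22422 , 27294
D4: 2952 , 3432 , 3912 , 4392 , 4872
D5: 480 , 480 , 480 , 480
Constant fifth difference = 480, so extend:
4872 + 480 = 5352;  27294 + 5352 = 32646;  111470 + 32646 = 144116;  370488 + 144116 = 514604;  1062044 + 514604 = 1576648

1576648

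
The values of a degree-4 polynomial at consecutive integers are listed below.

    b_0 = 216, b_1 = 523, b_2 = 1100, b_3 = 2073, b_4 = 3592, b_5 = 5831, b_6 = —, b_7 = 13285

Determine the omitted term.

8988

Using the first 6 terms:
307  577  973  1519  2239
270  396  546  720
126  150  174
24  24
Constant fourth difference = 24.
Extend forward: 174 + 24 = 198;  720 + 198 = 918;  2239 + 918 = 3157;  5831 + 3157 = 8988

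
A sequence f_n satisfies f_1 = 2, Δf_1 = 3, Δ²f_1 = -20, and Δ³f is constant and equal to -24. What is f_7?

Build the table forward from the leading diagonal:
Third differences: -24, -24, -24, -24, -24, -24, -24
Second differences: -20, -44, -68, -92, -116, -140, -164
First differences: 3, -17, -61, -129, -221, -337, -477
f: 2, 5, -12, -73, -202, -423, -760

-760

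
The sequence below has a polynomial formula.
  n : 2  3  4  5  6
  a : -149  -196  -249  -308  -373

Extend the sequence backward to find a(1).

-47, -53, -59, -65
-6, -6, -6
The second differences are constant at -6.
Work back: -47 + 6 = -41;  -149 + 41 = -108

-108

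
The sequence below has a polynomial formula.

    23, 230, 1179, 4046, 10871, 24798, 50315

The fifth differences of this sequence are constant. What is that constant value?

D1: 207, 949, 2867, 6825, 13927, 25517
D2: 742, 1918, 3958, 7102, 11590
D3: 1176, 2040, 3144, 4488
D4: 864, 1104, 1344
D5: 240, 240

240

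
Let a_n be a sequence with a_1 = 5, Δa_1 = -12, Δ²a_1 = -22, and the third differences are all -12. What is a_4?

-109

Build the table forward from the leading diagonal:
D3: -12, -12, -12, -12
D2: -22, -34, -46, -58
D1: -12, -34, -68, -114
a: 5, -7, -41, -109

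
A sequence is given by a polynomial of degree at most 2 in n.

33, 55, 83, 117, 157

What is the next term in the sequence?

Δ: 22 , 28 , 34 , 40
Δ²: 6 , 6 , 6
The second differences are constant (6).
40 + 6 = 46;  157 + 46 = 203

203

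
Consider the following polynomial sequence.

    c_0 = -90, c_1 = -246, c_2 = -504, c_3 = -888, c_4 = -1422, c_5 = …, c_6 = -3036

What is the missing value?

-2130

Using the first 5 terms:
D1: -156, -258, -384, -534
D2: -102, -126, -150
D3: -24, -24
Constant third difference = -24.
Extend forward: -150 − 24 = -174;  -534 − 174 = -708;  -1422 − 708 = -2130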